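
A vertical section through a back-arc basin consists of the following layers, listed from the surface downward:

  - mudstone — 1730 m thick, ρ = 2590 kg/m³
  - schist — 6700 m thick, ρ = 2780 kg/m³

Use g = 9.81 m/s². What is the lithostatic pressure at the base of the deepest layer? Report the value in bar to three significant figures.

2270 bar

mudstone: 2590 kg/m³ × 9.81 m/s² × 1730 m = 4.396×10^7 Pa = 439.6 bar
schist: 2780 kg/m³ × 9.81 m/s² × 6700 m = 1.827×10^8 Pa = 1827 bar
Total = 439.6 + 1827 = 2266.8 bar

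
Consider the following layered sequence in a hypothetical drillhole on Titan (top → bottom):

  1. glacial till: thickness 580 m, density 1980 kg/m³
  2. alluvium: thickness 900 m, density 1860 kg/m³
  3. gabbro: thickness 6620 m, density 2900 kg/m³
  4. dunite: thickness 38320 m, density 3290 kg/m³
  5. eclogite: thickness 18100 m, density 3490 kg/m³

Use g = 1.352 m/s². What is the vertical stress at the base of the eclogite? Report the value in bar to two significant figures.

glacial till: 1980 kg/m³ × 1.352 m/s² × 580 m = 1.553×10^6 Pa = 15.53 bar
alluvium: 1860 kg/m³ × 1.352 m/s² × 900 m = 2.263×10^6 Pa = 22.63 bar
gabbro: 2900 kg/m³ × 1.352 m/s² × 6620 m = 2.596×10^7 Pa = 259.6 bar
dunite: 3290 kg/m³ × 1.352 m/s² × 38320 m = 1.705×10^8 Pa = 1705 bar
eclogite: 3490 kg/m³ × 1.352 m/s² × 18100 m = 8.540×10^7 Pa = 854.0 bar
Total = 15.53 + 22.63 + 259.6 + 1705 + 854.0 = 2856.3 bar

2900 bar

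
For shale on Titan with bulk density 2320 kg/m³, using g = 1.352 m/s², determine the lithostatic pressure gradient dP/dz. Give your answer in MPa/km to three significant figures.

3.14 MPa/km

dP/dz = ρg = 2320 kg/m³ × 1.352 m/s² = 3136.6 Pa/m
= 3136.6 Pa/m × (1 MPa/km / 1000.0 Pa/m) = 3.1366 MPa/km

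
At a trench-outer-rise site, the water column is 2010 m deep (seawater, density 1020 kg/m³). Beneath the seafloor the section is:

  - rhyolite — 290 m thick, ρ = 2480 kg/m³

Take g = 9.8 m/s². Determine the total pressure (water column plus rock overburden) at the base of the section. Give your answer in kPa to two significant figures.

seawater: 1020 kg/m³ × 9.8 m/s² × 2010 m = 2.009×10^7 Pa = 20092 kPa
rhyolite: 2480 kg/m³ × 9.8 m/s² × 290 m = 7.048×10^6 Pa = 7048 kPa
Total = 20092 + 7048 = 27140 kPa

27000 kPa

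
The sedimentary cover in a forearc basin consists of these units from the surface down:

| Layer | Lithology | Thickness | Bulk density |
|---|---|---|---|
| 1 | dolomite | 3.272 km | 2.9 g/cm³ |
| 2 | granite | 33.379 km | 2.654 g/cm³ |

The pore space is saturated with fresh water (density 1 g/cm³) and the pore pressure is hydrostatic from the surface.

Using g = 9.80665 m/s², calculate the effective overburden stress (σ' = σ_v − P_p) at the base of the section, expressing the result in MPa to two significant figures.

600 MPa

Overburden (lithostatic) stress σ_v:
dolomite: 2900 kg/m³ × 9.80665 m/s² × 3272 m = 9.305×10^7 Pa = 93.05 MPa
granite: 2654 kg/m³ × 9.80665 m/s² × 33379 m = 8.688×10^8 Pa = 868.8 MPa
Total = 93.05 + 868.8 = 961.80 MPa
Pore pressure P_p = 1000 kg/m³ × 9.80665 m/s² × 36651 m = 3.594×10^8 Pa = 359.4 MPa
Effective stress σ' = σ_v − P_p = 961.8 − 359.4 = 602.38 MPa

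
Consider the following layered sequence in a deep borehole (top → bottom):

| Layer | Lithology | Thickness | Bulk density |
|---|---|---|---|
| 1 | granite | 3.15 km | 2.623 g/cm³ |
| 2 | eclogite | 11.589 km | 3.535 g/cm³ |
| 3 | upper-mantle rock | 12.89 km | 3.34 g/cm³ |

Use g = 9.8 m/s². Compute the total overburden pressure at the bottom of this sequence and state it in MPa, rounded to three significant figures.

granite: 2623 kg/m³ × 9.8 m/s² × 3150 m = 8.097×10^7 Pa = 80.97 MPa
eclogite: 3535 kg/m³ × 9.8 m/s² × 11589 m = 4.015×10^8 Pa = 401.5 MPa
upper-mantle rock: 3340 kg/m³ × 9.8 m/s² × 12890 m = 4.219×10^8 Pa = 421.9 MPa
Total = 80.97 + 401.5 + 421.9 = 904.37 MPa

904 MPa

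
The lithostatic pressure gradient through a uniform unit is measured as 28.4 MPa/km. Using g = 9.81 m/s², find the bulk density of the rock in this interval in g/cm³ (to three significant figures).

2.90 g/cm³

ρ = (dP/dz)/g = 28.4 MPa/km / 9.81 m/s² = 28400 Pa/m / 9.81 m/s² = 2895.0 kg/m³
= 2.895 g/cm³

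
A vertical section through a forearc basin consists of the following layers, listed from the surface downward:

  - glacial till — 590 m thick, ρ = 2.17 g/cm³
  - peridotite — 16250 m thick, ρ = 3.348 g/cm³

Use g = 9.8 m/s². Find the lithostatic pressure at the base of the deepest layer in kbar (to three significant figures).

glacial till: 2170 kg/m³ × 9.8 m/s² × 590 m = 1.255×10^7 Pa = 0.1255 kbar
peridotite: 3348 kg/m³ × 9.8 m/s² × 16250 m = 5.332×10^8 Pa = 5.332 kbar
Total = 0.1255 + 5.332 = 5.4572 kbar

5.46 kbar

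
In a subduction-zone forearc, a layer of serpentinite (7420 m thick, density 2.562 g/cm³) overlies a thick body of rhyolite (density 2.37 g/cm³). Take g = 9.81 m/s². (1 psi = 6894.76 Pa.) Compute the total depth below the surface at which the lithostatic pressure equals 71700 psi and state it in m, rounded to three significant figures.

20700 m

Pressure at base of upper layers: 2562×9.81×7420 = 1.865×10^8 Pa = 27048 psi
Remaining pressure to be supplied by rhyolite: 4.944×10^8 − 1.865×10^8 = 3.079×10^8 Pa
Additional depth in rhyolite = 3.079×10^8 Pa / (2370 kg/m³ × 9.81 m/s²) = 13242 m
Total depth = 7420 m + 13242 m = 20662 m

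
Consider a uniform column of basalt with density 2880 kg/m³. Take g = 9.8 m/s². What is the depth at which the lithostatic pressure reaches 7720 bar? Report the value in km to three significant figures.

27.4 km

h = P/(ρg) = 7720 bar / (2880 kg/m³ × 9.8 m/s²) = 7.720×10^8 Pa / 28224 Pa/m = 27353 m
= 27.353 km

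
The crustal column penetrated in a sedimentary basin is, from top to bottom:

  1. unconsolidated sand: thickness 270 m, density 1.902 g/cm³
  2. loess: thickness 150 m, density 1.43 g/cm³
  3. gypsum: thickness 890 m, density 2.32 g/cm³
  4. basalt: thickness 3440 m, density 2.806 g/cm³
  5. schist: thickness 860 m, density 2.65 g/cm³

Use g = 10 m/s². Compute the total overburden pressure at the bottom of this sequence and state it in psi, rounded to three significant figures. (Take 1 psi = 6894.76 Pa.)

21400 psi

unconsolidated sand: 1902 kg/m³ × 10 m/s² × 270 m = 5.135×10^6 Pa = 744.8 psi
loess: 1430 kg/m³ × 10 m/s² × 150 m = 2.145×10^6 Pa = 311.1 psi
gypsum: 2320 kg/m³ × 10 m/s² × 890 m = 2.065×10^7 Pa = 2995 psi
basalt: 2806 kg/m³ × 10 m/s² × 3440 m = 9.653×10^7 Pa = 14000 psi
schist: 2650 kg/m³ × 10 m/s² × 860 m = 2.279×10^7 Pa = 3305 psi
Total = 744.8 + 311.1 + 2995 + 14000 + 3305 = 21356 psi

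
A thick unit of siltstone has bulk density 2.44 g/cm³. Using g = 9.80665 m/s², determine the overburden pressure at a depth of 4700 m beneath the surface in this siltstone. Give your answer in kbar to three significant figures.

siltstone: 2440 kg/m³ × 9.80665 m/s² × 4700 m = 1.125×10^8 Pa = 1.125 kbar

1.12 kbar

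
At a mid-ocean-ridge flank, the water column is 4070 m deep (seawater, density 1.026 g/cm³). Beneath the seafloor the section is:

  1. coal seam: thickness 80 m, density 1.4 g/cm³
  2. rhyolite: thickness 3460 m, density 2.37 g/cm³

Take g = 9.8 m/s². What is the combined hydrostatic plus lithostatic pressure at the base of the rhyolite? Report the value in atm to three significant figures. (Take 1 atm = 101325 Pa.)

seawater: 1026 kg/m³ × 9.8 m/s² × 4070 m = 4.092×10^7 Pa = 403.9 atm
coal seam: 1400 kg/m³ × 9.8 m/s² × 80 m = 1.098×10^6 Pa = 10.83 atm
rhyolite: 2370 kg/m³ × 9.8 m/s² × 3460 m = 8.036×10^7 Pa = 793.1 atm
Total = 403.9 + 10.83 + 793.1 = 1207.8 atm

1210 atm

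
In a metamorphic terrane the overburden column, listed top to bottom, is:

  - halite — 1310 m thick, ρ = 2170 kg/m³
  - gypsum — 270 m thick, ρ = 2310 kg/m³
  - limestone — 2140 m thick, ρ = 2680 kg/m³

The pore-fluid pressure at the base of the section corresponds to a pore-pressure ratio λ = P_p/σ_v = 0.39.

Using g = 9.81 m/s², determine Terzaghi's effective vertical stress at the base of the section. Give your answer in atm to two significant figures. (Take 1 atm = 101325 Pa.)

Overburden (lithostatic) stress σ_v:
halite: 2170 kg/m³ × 9.81 m/s² × 1310 m = 2.789×10^7 Pa = 27.89 MPa
gypsum: 2310 kg/m³ × 9.81 m/s² × 270 m = 6.118×10^6 Pa = 6.118 MPa
limestone: 2680 kg/m³ × 9.81 m/s² × 2140 m = 5.626×10^7 Pa = 56.26 MPa
Total = 27.89 + 6.118 + 56.26 = 90.268 MPa
Pore pressure P_p = λ·σ_v = 0.39 × 90.27 MPa = 35.20 MPa
Effective stress σ' = σ_v − P_p = 90.27 − 35.20 = 55.063 MPa = 543.43 atm

540 atm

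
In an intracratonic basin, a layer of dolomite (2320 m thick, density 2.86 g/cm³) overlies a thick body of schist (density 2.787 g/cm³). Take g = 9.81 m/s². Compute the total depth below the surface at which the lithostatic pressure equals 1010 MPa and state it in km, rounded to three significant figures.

36.9 km

Pressure at base of upper layers: 2860×9.81×2320 = 6.509×10^7 Pa = 65.09 MPa
Remaining pressure to be supplied by schist: 1.010×10^9 − 6.509×10^7 = 9.449×10^8 Pa
Additional depth in schist = 9.449×10^8 Pa / (2787 kg/m³ × 9.81 m/s²) = 34561 m
Total depth = 2320 m + 34561 m = 36881 m
= 36.881 km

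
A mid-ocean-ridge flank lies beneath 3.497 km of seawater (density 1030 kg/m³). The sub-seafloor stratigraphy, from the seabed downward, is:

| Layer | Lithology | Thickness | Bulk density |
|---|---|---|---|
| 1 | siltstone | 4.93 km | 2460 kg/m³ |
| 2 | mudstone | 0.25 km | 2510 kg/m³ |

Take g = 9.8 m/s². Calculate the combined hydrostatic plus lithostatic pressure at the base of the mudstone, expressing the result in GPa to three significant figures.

seawater: 1030 kg/m³ × 9.8 m/s² × 3497 m = 3.530×10^7 Pa = 0.03530 GPa
siltstone: 2460 kg/m³ × 9.8 m/s² × 4930 m = 1.189×10^8 Pa = 0.1189 GPa
mudstone: 2510 kg/m³ × 9.8 m/s² × 250 m = 6.149×10^6 Pa = 6.149×10^-3 GPa
Total = 0.03530 + 0.1189 + 6.149×10^-3 = 0.16030 GPa

0.160 GPa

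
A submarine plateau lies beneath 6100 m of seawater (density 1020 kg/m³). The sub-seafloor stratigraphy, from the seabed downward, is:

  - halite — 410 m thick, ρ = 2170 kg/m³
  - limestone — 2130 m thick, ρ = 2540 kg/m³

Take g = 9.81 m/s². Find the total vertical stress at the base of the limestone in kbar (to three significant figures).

seawater: 1020 kg/m³ × 9.81 m/s² × 6100 m = 6.104×10^7 Pa = 0.6104 kbar
halite: 2170 kg/m³ × 9.81 m/s² × 410 m = 8.728×10^6 Pa = 0.08728 kbar
limestone: 2540 kg/m³ × 9.81 m/s² × 2130 m = 5.307×10^7 Pa = 0.5307 kbar
Total = 0.6104 + 0.08728 + 0.5307 = 1.2284 kbar

1.23 kbar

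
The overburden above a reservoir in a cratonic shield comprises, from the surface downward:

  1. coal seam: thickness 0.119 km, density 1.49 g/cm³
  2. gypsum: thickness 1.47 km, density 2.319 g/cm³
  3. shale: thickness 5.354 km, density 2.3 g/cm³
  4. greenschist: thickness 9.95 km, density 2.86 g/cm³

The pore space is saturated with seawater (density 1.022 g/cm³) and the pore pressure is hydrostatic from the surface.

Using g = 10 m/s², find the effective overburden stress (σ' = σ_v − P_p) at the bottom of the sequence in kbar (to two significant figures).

Overburden (lithostatic) stress σ_v:
coal seam: 1490 kg/m³ × 10 m/s² × 119 m = 1.773×10^6 Pa = 1.773 MPa
gypsum: 2319 kg/m³ × 10 m/s² × 1470 m = 3.409×10^7 Pa = 34.09 MPa
shale: 2300 kg/m³ × 10 m/s² × 5354 m = 1.231×10^8 Pa = 123.1 MPa
greenschist: 2860 kg/m³ × 10 m/s² × 9950 m = 2.846×10^8 Pa = 284.6 MPa
Total = 1.773 + 34.09 + 123.1 + 284.6 = 443.57 MPa
Pore pressure P_p = 1022 kg/m³ × 10 m/s² × 16893 m = 1.726×10^8 Pa = 172.6 MPa
Effective stress σ' = σ_v − P_p = 443.6 − 172.6 = 270.93 MPa = 2.7093 kbar

2.7 kbar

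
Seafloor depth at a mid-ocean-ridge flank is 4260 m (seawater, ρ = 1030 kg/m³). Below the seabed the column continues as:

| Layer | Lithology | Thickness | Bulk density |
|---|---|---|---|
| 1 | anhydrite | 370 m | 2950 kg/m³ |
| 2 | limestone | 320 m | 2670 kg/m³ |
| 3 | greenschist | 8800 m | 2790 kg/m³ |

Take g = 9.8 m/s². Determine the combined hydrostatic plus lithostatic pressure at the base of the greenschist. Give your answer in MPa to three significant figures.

seawater: 1030 kg/m³ × 9.8 m/s² × 4260 m = 4.300×10^7 Pa = 43.00 MPa
anhydrite: 2950 kg/m³ × 9.8 m/s² × 370 m = 1.070×10^7 Pa = 10.70 MPa
limestone: 2670 kg/m³ × 9.8 m/s² × 320 m = 8.373×10^6 Pa = 8.373 MPa
greenschist: 2790 kg/m³ × 9.8 m/s² × 8800 m = 2.406×10^8 Pa = 240.6 MPa
Total = 43.00 + 10.70 + 8.373 + 240.6 = 302.68 MPa

303 MPa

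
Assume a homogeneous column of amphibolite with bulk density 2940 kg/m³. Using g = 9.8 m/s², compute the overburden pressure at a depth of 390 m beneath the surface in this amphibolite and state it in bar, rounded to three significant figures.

112 bar

amphibolite: 2940 kg/m³ × 9.8 m/s² × 390 m = 1.124×10^7 Pa = 112.4 bar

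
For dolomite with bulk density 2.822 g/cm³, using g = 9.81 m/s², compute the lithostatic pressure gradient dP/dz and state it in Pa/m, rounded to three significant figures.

dP/dz = ρg = 2822 kg/m³ × 9.81 m/s² = 27684 Pa/m

27700 Pa/m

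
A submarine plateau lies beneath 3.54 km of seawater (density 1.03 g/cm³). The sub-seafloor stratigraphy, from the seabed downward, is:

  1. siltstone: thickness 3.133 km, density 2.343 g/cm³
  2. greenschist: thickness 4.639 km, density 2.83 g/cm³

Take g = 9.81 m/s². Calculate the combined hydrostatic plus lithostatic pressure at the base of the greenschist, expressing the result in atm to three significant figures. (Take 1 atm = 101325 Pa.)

2330 atm

seawater: 1030 kg/m³ × 9.81 m/s² × 3540 m = 3.577×10^7 Pa = 353.0 atm
siltstone: 2343 kg/m³ × 9.81 m/s² × 3133 m = 7.201×10^7 Pa = 710.7 atm
greenschist: 2830 kg/m³ × 9.81 m/s² × 4639 m = 1.288×10^8 Pa = 1271 atm
Total = 353.0 + 710.7 + 1271 = 2334.8 atm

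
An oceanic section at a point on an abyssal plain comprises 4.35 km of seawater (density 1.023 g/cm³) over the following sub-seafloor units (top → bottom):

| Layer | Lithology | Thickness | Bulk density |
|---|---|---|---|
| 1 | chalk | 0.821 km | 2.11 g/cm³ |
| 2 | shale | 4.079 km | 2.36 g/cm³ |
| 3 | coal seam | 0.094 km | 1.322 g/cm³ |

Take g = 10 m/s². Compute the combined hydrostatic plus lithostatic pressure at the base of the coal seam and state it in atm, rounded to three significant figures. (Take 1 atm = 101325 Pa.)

seawater: 1023 kg/m³ × 10 m/s² × 4350 m = 4.450×10^7 Pa = 439.2 atm
chalk: 2110 kg/m³ × 10 m/s² × 821 m = 1.732×10^7 Pa = 171.0 atm
shale: 2360 kg/m³ × 10 m/s² × 4079 m = 9.626×10^7 Pa = 950.1 atm
coal seam: 1322 kg/m³ × 10 m/s² × 94 m = 1.243×10^6 Pa = 12.26 atm
Total = 439.2 + 171.0 + 950.1 + 12.26 = 1572.5 atm

1570 atm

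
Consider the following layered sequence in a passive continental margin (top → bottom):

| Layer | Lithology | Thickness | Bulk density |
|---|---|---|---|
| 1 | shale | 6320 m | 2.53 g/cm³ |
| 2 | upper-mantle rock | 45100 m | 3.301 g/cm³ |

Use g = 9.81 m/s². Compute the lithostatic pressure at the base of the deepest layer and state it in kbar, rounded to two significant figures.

shale: 2530 kg/m³ × 9.81 m/s² × 6320 m = 1.569×10^8 Pa = 1.569 kbar
upper-mantle rock: 3301 kg/m³ × 9.81 m/s² × 45100 m = 1.460×10^9 Pa = 14.60 kbar
Total = 1.569 + 14.60 = 16.173 kbar

16 kbar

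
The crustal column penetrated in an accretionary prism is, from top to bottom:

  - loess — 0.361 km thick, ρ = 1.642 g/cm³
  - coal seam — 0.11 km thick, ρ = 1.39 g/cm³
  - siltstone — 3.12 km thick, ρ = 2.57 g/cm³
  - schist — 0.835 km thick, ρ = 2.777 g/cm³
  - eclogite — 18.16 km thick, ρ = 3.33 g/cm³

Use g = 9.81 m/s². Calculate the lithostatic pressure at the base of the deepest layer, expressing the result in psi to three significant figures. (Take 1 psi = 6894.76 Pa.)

102000 psi

loess: 1642 kg/m³ × 9.81 m/s² × 361 m = 5.815×10^6 Pa = 843.4 psi
coal seam: 1390 kg/m³ × 9.81 m/s² × 110 m = 1.500×10^6 Pa = 217.5 psi
siltstone: 2570 kg/m³ × 9.81 m/s² × 3120 m = 7.866×10^7 Pa = 11409 psi
schist: 2777 kg/m³ × 9.81 m/s² × 835 m = 2.275×10^7 Pa = 3299 psi
eclogite: 3330 kg/m³ × 9.81 m/s² × 18160 m = 5.932×10^8 Pa = 86042 psi
Total = 843.4 + 217.5 + 11409 + 3299 + 86042 = 1.0181×10^5 psi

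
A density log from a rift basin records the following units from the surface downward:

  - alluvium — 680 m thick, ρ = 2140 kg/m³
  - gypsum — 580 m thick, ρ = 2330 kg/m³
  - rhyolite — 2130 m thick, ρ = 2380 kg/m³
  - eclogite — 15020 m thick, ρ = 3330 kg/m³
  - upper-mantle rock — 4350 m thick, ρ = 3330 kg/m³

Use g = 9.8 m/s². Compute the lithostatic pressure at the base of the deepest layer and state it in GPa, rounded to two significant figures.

alluvium: 2140 kg/m³ × 9.8 m/s² × 680 m = 1.426×10^7 Pa = 0.01426 GPa
gypsum: 2330 kg/m³ × 9.8 m/s² × 580 m = 1.324×10^7 Pa = 0.01324 GPa
rhyolite: 2380 kg/m³ × 9.8 m/s² × 2130 m = 4.968×10^7 Pa = 0.04968 GPa
eclogite: 3330 kg/m³ × 9.8 m/s² × 15020 m = 4.902×10^8 Pa = 0.4902 GPa
upper-mantle rock: 3330 kg/m³ × 9.8 m/s² × 4350 m = 1.420×10^8 Pa = 0.1420 GPa
Total = 0.01426 + 0.01324 + 0.04968 + 0.4902 + 0.1420 = 0.70931 GPa

0.71 GPa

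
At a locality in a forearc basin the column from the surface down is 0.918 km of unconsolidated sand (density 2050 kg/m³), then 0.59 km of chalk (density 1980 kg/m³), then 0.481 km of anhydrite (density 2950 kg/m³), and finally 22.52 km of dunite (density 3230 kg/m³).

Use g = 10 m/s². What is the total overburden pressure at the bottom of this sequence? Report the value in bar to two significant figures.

unconsolidated sand: 2050 kg/m³ × 10 m/s² × 918 m = 1.882×10^7 Pa = 188.2 bar
chalk: 1980 kg/m³ × 10 m/s² × 590 m = 1.168×10^7 Pa = 116.8 bar
anhydrite: 2950 kg/m³ × 10 m/s² × 481 m = 1.419×10^7 Pa = 141.9 bar
dunite: 3230 kg/m³ × 10 m/s² × 22520 m = 7.274×10^8 Pa = 7274 bar
Total = 188.2 + 116.8 + 141.9 + 7274 = 7720.9 bar

7700 bar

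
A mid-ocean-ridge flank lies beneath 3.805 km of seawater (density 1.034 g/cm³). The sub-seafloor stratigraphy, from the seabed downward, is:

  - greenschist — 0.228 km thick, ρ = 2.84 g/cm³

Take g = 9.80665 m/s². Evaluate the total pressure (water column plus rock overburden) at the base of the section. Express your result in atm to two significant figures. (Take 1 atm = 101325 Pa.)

440 atm

seawater: 1034 kg/m³ × 9.80665 m/s² × 3805 m = 3.858×10^7 Pa = 380.8 atm
greenschist: 2840 kg/m³ × 9.80665 m/s² × 228 m = 6.350×10^6 Pa = 62.67 atm
Total = 380.8 + 62.67 = 443.45 atm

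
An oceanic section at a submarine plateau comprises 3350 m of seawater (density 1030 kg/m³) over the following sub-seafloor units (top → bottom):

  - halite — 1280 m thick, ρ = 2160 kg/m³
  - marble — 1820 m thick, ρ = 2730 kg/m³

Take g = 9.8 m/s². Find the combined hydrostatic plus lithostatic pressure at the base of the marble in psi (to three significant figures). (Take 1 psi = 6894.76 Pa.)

15900 psi

seawater: 1030 kg/m³ × 9.8 m/s² × 3350 m = 3.381×10^7 Pa = 4904 psi
halite: 2160 kg/m³ × 9.8 m/s² × 1280 m = 2.710×10^7 Pa = 3930 psi
marble: 2730 kg/m³ × 9.8 m/s² × 1820 m = 4.869×10^7 Pa = 7062 psi
Total = 4904 + 3930 + 7062 = 15896 psi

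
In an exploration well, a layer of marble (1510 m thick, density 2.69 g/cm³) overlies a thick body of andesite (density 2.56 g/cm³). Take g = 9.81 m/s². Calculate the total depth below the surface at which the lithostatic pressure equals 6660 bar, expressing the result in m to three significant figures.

26400 m

Pressure at base of upper layers: 2690×9.81×1510 = 3.985×10^7 Pa = 398.5 bar
Remaining pressure to be supplied by andesite: 6.660×10^8 − 3.985×10^7 = 6.262×10^8 Pa
Additional depth in andesite = 6.262×10^8 Pa / (2560 kg/m³ × 9.81 m/s²) = 24933 m
Total depth = 1510 m + 24933 m = 26443 m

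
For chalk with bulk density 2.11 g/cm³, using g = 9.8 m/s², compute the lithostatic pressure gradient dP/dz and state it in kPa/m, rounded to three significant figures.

dP/dz = ρg = 2110 kg/m³ × 9.8 m/s² = 20678 Pa/m
= 20678 Pa/m × (1 kPa/m / 1000.0 Pa/m) = 20.678 kPa/m

20.7 kPa/m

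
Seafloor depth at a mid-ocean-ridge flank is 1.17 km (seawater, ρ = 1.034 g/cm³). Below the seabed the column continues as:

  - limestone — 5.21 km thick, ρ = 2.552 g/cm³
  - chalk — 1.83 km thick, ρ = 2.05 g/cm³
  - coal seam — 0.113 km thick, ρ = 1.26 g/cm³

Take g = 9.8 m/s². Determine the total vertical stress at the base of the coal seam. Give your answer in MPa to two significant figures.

180 MPa

seawater: 1034 kg/m³ × 9.8 m/s² × 1170 m = 1.186×10^7 Pa = 11.86 MPa
limestone: 2552 kg/m³ × 9.8 m/s² × 5210 m = 1.303×10^8 Pa = 130.3 MPa
chalk: 2050 kg/m³ × 9.8 m/s² × 1830 m = 3.676×10^7 Pa = 36.76 MPa
coal seam: 1260 kg/m³ × 9.8 m/s² × 113 m = 1.395×10^6 Pa = 1.395 MPa
Total = 11.86 + 130.3 + 36.76 + 1.395 = 180.32 MPa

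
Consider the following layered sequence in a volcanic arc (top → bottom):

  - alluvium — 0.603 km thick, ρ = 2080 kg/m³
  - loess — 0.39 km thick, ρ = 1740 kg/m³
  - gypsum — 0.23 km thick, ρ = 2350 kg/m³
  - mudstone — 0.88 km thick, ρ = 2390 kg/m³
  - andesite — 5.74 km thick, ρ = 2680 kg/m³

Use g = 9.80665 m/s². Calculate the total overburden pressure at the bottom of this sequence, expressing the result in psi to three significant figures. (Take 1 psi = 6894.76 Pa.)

28400 psi

alluvium: 2080 kg/m³ × 9.80665 m/s² × 603 m = 1.230×10^7 Pa = 1784 psi
loess: 1740 kg/m³ × 9.80665 m/s² × 390 m = 6.655×10^6 Pa = 965.2 psi
gypsum: 2350 kg/m³ × 9.80665 m/s² × 230 m = 5.300×10^6 Pa = 768.8 psi
mudstone: 2390 kg/m³ × 9.80665 m/s² × 880 m = 2.063×10^7 Pa = 2991 psi
andesite: 2680 kg/m³ × 9.80665 m/s² × 5740 m = 1.509×10^8 Pa = 21880 psi
Total = 1784 + 965.2 + 768.8 + 2991 + 21880 = 28389 psi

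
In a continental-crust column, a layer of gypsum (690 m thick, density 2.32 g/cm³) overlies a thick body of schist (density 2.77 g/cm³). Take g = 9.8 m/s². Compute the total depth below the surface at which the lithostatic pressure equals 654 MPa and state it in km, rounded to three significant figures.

Pressure at base of upper layers: 2320×9.8×690 = 1.569×10^7 Pa = 15.69 MPa
Remaining pressure to be supplied by schist: 6.540×10^8 − 1.569×10^7 = 6.383×10^8 Pa
Additional depth in schist = 6.383×10^8 Pa / (2770 kg/m³ × 9.8 m/s²) = 23514 m
Total depth = 690 m + 23514 m = 24204 m
= 24.204 km

24.2 km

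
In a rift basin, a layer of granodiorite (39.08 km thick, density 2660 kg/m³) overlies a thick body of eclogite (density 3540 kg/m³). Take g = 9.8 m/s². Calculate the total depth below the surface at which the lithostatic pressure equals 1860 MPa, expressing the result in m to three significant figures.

63300 m

Pressure at base of upper layers: 2660×9.8×39080 = 1.019×10^9 Pa = 1019 MPa
Remaining pressure to be supplied by eclogite: 1.860×10^9 − 1.019×10^9 = 8.413×10^8 Pa
Additional depth in eclogite = 8.413×10^8 Pa / (3540 kg/m³ × 9.8 m/s²) = 24249 m
Total depth = 39080 m + 24249 m = 63329 m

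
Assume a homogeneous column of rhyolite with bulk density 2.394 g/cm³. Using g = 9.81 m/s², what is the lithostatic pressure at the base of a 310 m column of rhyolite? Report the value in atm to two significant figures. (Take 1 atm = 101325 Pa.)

72 atm

rhyolite: 2394 kg/m³ × 9.81 m/s² × 310 m = 7.280×10^6 Pa = 71.85 atm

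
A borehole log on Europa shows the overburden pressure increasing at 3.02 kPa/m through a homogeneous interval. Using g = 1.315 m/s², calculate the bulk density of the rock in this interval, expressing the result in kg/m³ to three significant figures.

2300 kg/m³

ρ = (dP/dz)/g = 3.02 kPa/m / 1.315 m/s² = 3020.0 Pa/m / 1.315 m/s² = 2296.6 kg/m³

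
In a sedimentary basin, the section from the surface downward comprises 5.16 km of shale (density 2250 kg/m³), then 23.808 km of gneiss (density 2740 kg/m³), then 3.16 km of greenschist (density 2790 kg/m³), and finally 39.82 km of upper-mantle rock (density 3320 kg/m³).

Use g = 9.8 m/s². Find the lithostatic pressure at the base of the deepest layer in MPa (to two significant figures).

shale: 2250 kg/m³ × 9.8 m/s² × 5160 m = 1.138×10^8 Pa = 113.8 MPa
gneiss: 2740 kg/m³ × 9.8 m/s² × 23808 m = 6.393×10^8 Pa = 639.3 MPa
greenschist: 2790 kg/m³ × 9.8 m/s² × 3160 m = 8.640×10^7 Pa = 86.40 MPa
upper-mantle rock: 3320 kg/m³ × 9.8 m/s² × 39820 m = 1.296×10^9 Pa = 1296 MPa
Total = 113.8 + 639.3 + 86.40 + 1296 = 2135.1 MPa

2100 MPa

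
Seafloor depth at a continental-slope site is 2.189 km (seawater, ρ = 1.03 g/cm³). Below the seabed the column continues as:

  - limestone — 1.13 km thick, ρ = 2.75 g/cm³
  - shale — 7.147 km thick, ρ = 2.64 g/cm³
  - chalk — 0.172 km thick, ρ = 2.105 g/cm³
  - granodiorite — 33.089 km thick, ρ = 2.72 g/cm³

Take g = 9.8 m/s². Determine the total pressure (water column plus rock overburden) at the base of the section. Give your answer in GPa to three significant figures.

seawater: 1030 kg/m³ × 9.8 m/s² × 2189 m = 2.210×10^7 Pa = 0.02210 GPa
limestone: 2750 kg/m³ × 9.8 m/s² × 1130 m = 3.045×10^7 Pa = 0.03045 GPa
shale: 2640 kg/m³ × 9.8 m/s² × 7147 m = 1.849×10^8 Pa = 0.1849 GPa
chalk: 2105 kg/m³ × 9.8 m/s² × 172 m = 3.548×10^6 Pa = 3.548×10^-3 GPa
granodiorite: 2720 kg/m³ × 9.8 m/s² × 33089 m = 8.820×10^8 Pa = 0.8820 GPa
Total = 0.02210 + 0.03045 + 0.1849 + 3.548×10^-3 + 0.8820 = 1.1230 GPa

1.12 GPa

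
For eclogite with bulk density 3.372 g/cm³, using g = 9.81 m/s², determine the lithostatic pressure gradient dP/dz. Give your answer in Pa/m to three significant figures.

33100 Pa/m

dP/dz = ρg = 3372 kg/m³ × 9.81 m/s² = 33079 Pa/m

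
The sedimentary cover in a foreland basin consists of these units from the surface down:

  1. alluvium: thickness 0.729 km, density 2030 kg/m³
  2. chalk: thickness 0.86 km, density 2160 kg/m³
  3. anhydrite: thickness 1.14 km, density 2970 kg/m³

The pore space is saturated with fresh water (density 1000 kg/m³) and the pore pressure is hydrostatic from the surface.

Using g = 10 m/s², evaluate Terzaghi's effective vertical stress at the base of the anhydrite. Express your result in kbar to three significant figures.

0.399 kbar

Overburden (lithostatic) stress σ_v:
alluvium: 2030 kg/m³ × 10 m/s² × 729 m = 1.480×10^7 Pa = 14.80 MPa
chalk: 2160 kg/m³ × 10 m/s² × 860 m = 1.858×10^7 Pa = 18.58 MPa
anhydrite: 2970 kg/m³ × 10 m/s² × 1140 m = 3.386×10^7 Pa = 33.86 MPa
Total = 14.80 + 18.58 + 33.86 = 67.233 MPa
Pore pressure P_p = 1000 kg/m³ × 10 m/s² × 2729 m = 2.729×10^7 Pa = 27.29 MPa
Effective stress σ' = σ_v − P_p = 67.23 − 27.29 = 39.943 MPa = 0.39943 kbar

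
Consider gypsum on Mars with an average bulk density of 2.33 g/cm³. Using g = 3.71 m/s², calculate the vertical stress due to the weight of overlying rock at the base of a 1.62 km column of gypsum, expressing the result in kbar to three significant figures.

0.140 kbar

gypsum: 2330 kg/m³ × 3.71 m/s² × 1620 m = 1.400×10^7 Pa = 0.1400 kbar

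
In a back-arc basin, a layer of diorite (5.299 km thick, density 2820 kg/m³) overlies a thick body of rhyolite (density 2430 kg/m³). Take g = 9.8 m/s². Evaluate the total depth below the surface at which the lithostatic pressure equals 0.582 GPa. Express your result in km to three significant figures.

23.6 km

Pressure at base of upper layers: 2820×9.8×5299 = 1.464×10^8 Pa = 0.1464 GPa
Remaining pressure to be supplied by rhyolite: 5.820×10^8 − 1.464×10^8 = 4.356×10^8 Pa
Additional depth in rhyolite = 4.356×10^8 Pa / (2430 kg/m³ × 9.8 m/s²) = 18290 m
Total depth = 5299 m + 18290 m = 23589 m
= 23.589 km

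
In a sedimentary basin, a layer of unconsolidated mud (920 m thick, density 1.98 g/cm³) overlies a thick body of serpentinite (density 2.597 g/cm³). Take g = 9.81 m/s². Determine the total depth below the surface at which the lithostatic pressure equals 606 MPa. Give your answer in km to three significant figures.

Pressure at base of upper layers: 1980×9.81×920 = 1.787×10^7 Pa = 17.87 MPa
Remaining pressure to be supplied by serpentinite: 6.060×10^8 − 1.787×10^7 = 5.881×10^8 Pa
Additional depth in serpentinite = 5.881×10^8 Pa / (2597 kg/m³ × 9.81 m/s²) = 23085 m
Total depth = 920 m + 23085 m = 24005 m
= 24.005 km

24.0 km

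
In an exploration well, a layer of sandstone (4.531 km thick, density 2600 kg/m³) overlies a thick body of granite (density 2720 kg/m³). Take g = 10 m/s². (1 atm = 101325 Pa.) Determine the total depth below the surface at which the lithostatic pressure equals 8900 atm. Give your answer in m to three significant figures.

Pressure at base of upper layers: 2600×10×4531 = 1.178×10^8 Pa = 1163 atm
Remaining pressure to be supplied by granite: 9.018×10^8 − 1.178×10^8 = 7.840×10^8 Pa
Additional depth in granite = 7.840×10^8 Pa / (2720 kg/m³ × 10 m/s²) = 28823 m
Total depth = 4531 m + 28823 m = 33354 m

33400 m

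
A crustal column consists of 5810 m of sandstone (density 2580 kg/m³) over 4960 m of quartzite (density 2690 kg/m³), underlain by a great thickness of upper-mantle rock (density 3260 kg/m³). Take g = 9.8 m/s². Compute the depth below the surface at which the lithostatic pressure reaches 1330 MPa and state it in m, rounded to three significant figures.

Pressure at base of upper layers: 2580×9.8×5810 + 2690×9.8×4960 = 2.777×10^8 Pa = 277.7 MPa
Remaining pressure to be supplied by upper-mantle rock: 1.330×10^9 − 2.777×10^8 = 1.052×10^9 Pa
Additional depth in upper-mantle rock = 1.052×10^9 Pa / (3260 kg/m³ × 9.8 m/s²) = 32939 m
Total depth = 10770 m + 32939 m = 43709 m

43700 m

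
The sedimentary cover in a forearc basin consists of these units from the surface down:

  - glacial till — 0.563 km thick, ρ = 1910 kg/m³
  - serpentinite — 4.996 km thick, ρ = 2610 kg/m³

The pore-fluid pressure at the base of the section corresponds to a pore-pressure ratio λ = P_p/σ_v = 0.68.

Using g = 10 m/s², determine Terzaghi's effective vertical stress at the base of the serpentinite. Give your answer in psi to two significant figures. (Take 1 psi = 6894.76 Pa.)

6600 psi

Overburden (lithostatic) stress σ_v:
glacial till: 1910 kg/m³ × 10 m/s² × 563 m = 1.075×10^7 Pa = 10.75 MPa
serpentinite: 2610 kg/m³ × 10 m/s² × 4996 m = 1.304×10^8 Pa = 130.4 MPa
Total = 10.75 + 130.4 = 141.15 MPa
Pore pressure P_p = λ·σ_v = 0.68 × 141.1 MPa = 95.98 MPa
Effective stress σ' = σ_v − P_p = 141.1 − 95.98 = 45.168 MPa = 6551.0 psi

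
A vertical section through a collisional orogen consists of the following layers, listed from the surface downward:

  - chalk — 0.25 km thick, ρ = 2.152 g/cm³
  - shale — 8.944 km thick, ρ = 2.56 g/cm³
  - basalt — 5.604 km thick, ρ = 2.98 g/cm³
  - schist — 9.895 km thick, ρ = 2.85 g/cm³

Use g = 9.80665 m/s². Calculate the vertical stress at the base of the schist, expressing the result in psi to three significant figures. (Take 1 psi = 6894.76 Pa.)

97200 psi

chalk: 2152 kg/m³ × 9.80665 m/s² × 250 m = 5.276×10^6 Pa = 765.2 psi
shale: 2560 kg/m³ × 9.80665 m/s² × 8944 m = 2.245×10^8 Pa = 32567 psi
basalt: 2980 kg/m³ × 9.80665 m/s² × 5604 m = 1.638×10^8 Pa = 23753 psi
schist: 2850 kg/m³ × 9.80665 m/s² × 9895 m = 2.766×10^8 Pa = 40111 psi
Total = 765.2 + 32567 + 23753 + 40111 = 97196 psi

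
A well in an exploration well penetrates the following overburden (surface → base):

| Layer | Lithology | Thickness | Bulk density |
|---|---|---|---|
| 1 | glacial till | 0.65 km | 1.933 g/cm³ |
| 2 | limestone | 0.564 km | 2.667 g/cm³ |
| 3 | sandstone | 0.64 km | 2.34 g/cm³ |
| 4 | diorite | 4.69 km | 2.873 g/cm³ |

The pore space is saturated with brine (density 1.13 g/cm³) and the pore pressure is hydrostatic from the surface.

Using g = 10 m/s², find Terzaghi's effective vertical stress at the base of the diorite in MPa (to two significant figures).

Overburden (lithostatic) stress σ_v:
glacial till: 1933 kg/m³ × 10 m/s² × 650 m = 1.256×10^7 Pa = 12.56 MPa
limestone: 2667 kg/m³ × 10 m/s² × 564 m = 1.504×10^7 Pa = 15.04 MPa
sandstone: 2340 kg/m³ × 10 m/s² × 640 m = 1.498×10^7 Pa = 14.98 MPa
diorite: 2873 kg/m³ × 10 m/s² × 4690 m = 1.347×10^8 Pa = 134.7 MPa
Total = 12.56 + 15.04 + 14.98 + 134.7 = 177.33 MPa
Pore pressure P_p = 1130 kg/m³ × 10 m/s² × 6544 m = 7.395×10^7 Pa = 73.95 MPa
Effective stress σ' = σ_v − P_p = 177.3 − 73.95 = 103.38 MPa

100 MPa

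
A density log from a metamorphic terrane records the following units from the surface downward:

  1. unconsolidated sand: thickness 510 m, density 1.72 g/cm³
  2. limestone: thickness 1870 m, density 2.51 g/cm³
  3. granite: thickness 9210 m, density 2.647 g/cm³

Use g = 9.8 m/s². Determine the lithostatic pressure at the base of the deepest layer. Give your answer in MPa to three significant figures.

294 MPa

unconsolidated sand: 1720 kg/m³ × 9.8 m/s² × 510 m = 8.597×10^6 Pa = 8.597 MPa
limestone: 2510 kg/m³ × 9.8 m/s² × 1870 m = 4.600×10^7 Pa = 46.00 MPa
granite: 2647 kg/m³ × 9.8 m/s² × 9210 m = 2.389×10^8 Pa = 238.9 MPa
Total = 8.597 + 46.00 + 238.9 = 293.51 MPa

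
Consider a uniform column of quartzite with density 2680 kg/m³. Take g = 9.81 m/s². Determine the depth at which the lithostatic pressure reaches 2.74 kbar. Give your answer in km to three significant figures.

10.4 km

h = P/(ρg) = 2.74 kbar / (2680 kg/m³ × 9.81 m/s²) = 2.740×10^8 Pa / 26291 Pa/m = 10422 m
= 10.422 km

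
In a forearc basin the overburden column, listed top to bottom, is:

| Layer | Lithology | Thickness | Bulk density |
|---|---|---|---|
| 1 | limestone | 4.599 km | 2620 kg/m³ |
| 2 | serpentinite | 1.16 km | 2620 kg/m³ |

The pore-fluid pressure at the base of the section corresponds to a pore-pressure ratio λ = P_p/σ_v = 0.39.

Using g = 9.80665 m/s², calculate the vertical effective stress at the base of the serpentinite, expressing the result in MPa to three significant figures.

90.3 MPa

Overburden (lithostatic) stress σ_v:
limestone: 2620 kg/m³ × 9.80665 m/s² × 4599 m = 1.182×10^8 Pa = 118.2 MPa
serpentinite: 2620 kg/m³ × 9.80665 m/s² × 1160 m = 2.980×10^7 Pa = 29.80 MPa
Total = 118.2 + 29.80 = 147.97 MPa
Pore pressure P_p = λ·σ_v = 0.39 × 148.0 MPa = 57.71 MPa
Effective stress σ' = σ_v − P_p = 148.0 − 57.71 = 90.261 MPa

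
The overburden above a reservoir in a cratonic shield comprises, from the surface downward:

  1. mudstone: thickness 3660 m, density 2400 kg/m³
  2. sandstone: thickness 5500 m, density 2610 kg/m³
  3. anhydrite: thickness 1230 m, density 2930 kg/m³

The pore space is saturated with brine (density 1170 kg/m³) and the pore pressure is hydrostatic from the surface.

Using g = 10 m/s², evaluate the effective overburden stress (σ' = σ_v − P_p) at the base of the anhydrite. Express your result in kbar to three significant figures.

1.46 kbar

Overburden (lithostatic) stress σ_v:
mudstone: 2400 kg/m³ × 10 m/s² × 3660 m = 8.784×10^7 Pa = 87.84 MPa
sandstone: 2610 kg/m³ × 10 m/s² × 5500 m = 1.435×10^8 Pa = 143.6 MPa
anhydrite: 2930 kg/m³ × 10 m/s² × 1230 m = 3.604×10^7 Pa = 36.04 MPa
Total = 87.84 + 143.6 + 36.04 = 267.43 MPa
Pore pressure P_p = 1170 kg/m³ × 10 m/s² × 10390 m = 1.216×10^8 Pa = 121.6 MPa
Effective stress σ' = σ_v − P_p = 267.4 − 121.6 = 145.87 MPa = 1.4587 kbar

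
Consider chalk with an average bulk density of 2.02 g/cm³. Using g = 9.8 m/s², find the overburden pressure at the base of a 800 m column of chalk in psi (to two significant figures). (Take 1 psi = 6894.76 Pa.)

2300 psi

chalk: 2020 kg/m³ × 9.8 m/s² × 800 m = 1.584×10^7 Pa = 2297 psi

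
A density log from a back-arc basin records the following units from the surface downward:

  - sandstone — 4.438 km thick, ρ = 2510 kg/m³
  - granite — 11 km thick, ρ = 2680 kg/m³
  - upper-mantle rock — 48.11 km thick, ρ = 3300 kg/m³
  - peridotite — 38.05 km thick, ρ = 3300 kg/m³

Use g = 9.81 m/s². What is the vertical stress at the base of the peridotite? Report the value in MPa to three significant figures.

sandstone: 2510 kg/m³ × 9.81 m/s² × 4438 m = 1.093×10^8 Pa = 109.3 MPa
granite: 2680 kg/m³ × 9.81 m/s² × 11000 m = 2.892×10^8 Pa = 289.2 MPa
upper-mantle rock: 3300 kg/m³ × 9.81 m/s² × 48110 m = 1.557×10^9 Pa = 1557 MPa
peridotite: 3300 kg/m³ × 9.81 m/s² × 38050 m = 1.232×10^9 Pa = 1232 MPa
Total = 109.3 + 289.2 + 1557 + 1232 = 3187.7 MPa

3190 MPa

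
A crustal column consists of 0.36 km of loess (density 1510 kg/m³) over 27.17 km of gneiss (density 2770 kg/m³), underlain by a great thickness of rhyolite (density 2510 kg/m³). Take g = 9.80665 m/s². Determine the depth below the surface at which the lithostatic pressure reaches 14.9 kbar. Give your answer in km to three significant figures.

Pressure at base of upper layers: 1510×9.80665×360 + 2770×9.80665×27170 = 7.434×10^8 Pa = 7.434 kbar
Remaining pressure to be supplied by rhyolite: 1.490×10^9 − 7.434×10^8 = 7.466×10^8 Pa
Additional depth in rhyolite = 7.466×10^8 Pa / (2510 kg/m³ × 9.80665 m/s²) = 30332 m
Total depth = 27530 m + 30332 m = 57862 m
= 57.862 km

57.9 km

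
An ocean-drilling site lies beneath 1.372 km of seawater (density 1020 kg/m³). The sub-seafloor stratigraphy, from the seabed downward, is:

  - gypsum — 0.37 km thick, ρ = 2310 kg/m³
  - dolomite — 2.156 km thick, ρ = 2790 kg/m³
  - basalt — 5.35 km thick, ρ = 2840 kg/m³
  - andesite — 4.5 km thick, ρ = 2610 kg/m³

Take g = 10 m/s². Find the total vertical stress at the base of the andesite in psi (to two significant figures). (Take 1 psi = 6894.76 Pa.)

seawater: 1020 kg/m³ × 10 m/s² × 1372 m = 1.399×10^7 Pa = 2030 psi
gypsum: 2310 kg/m³ × 10 m/s² × 370 m = 8.547×10^6 Pa = 1240 psi
dolomite: 2790 kg/m³ × 10 m/s² × 2156 m = 6.015×10^7 Pa = 8724 psi
basalt: 2840 kg/m³ × 10 m/s² × 5350 m = 1.519×10^8 Pa = 22037 psi
andesite: 2610 kg/m³ × 10 m/s² × 4500 m = 1.175×10^8 Pa = 17035 psi
Total = 2030 + 1240 + 8724 + 22037 + 17035 = 51065 psi

51000 psi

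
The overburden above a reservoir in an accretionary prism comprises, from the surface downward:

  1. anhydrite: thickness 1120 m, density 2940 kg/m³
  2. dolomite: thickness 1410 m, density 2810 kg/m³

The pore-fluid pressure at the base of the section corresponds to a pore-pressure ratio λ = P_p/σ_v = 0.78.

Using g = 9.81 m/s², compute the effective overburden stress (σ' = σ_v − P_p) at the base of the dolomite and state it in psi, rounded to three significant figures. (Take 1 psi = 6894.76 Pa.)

Overburden (lithostatic) stress σ_v:
anhydrite: 2940 kg/m³ × 9.81 m/s² × 1120 m = 3.230×10^7 Pa = 32.30 MPa
dolomite: 2810 kg/m³ × 9.81 m/s² × 1410 m = 3.887×10^7 Pa = 38.87 MPa
Total = 32.30 + 38.87 = 71.171 MPa
Pore pressure P_p = λ·σ_v = 0.78 × 71.17 MPa = 55.51 MPa
Effective stress σ' = σ_v − P_p = 71.17 − 55.51 = 15.658 MPa = 2270.9 psi

2270 psi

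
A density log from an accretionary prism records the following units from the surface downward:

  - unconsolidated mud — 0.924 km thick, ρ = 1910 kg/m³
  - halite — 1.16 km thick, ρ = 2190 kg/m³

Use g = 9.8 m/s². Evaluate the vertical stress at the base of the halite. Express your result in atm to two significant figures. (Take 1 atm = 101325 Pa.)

unconsolidated mud: 1910 kg/m³ × 9.8 m/s² × 924 m = 1.730×10^7 Pa = 170.7 atm
halite: 2190 kg/m³ × 9.8 m/s² × 1160 m = 2.490×10^7 Pa = 245.7 atm
Total = 170.7 + 245.7 = 416.40 atm

420 atm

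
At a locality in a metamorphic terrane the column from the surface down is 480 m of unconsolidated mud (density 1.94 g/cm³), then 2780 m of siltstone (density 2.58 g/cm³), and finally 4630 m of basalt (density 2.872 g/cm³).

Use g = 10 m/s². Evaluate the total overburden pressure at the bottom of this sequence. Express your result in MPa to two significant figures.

unconsolidated mud: 1940 kg/m³ × 10 m/s² × 480 m = 9.312×10^6 Pa = 9.312 MPa
siltstone: 2580 kg/m³ × 10 m/s² × 2780 m = 7.172×10^7 Pa = 71.72 MPa
basalt: 2872 kg/m³ × 10 m/s² × 4630 m = 1.330×10^8 Pa = 133.0 MPa
Total = 9.312 + 71.72 + 133.0 = 214.01 MPa

210 MPa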